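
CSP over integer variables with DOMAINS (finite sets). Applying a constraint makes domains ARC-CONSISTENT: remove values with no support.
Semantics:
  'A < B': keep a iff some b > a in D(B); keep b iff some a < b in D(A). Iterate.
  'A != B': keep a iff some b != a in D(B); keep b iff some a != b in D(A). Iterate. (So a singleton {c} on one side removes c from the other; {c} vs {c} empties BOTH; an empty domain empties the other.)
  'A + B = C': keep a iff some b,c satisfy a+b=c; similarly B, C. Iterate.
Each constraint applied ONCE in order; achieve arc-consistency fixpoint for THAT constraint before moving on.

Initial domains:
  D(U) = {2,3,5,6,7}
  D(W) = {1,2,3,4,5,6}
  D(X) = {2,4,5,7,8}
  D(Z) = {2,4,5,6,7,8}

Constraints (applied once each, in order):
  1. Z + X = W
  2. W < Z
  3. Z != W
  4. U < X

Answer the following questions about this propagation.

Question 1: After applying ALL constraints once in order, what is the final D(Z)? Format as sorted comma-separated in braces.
Answer: {}

Derivation:
Constraint 1 (Z + X = W) on D(Z)={2,4,5,6,7,8} D(X)={2,4,5,7,8} D(W)={1,2,3,4,5,6}: Z {2,4,5,6,7,8}->{2,4}; X {2,4,5,7,8}->{2,4}; W {1,2,3,4,5,6}->{4,6}
Constraint 2 (W < Z) on D(W)={4,6} D(Z)={2,4}: W {4,6}->{}; Z {2,4}->{}
Constraint 3 (Z != W) on D(Z)={} D(W)={}: no change
Constraint 4 (U < X) on D(U)={2,3,5,6,7} D(X)={2,4}: U {2,3,5,6,7}->{2,3}; X {2,4}->{4}
So after all 4 constraints: D(Z) = {}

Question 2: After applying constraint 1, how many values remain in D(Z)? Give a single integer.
Constraint 1 (Z + X = W) on D(Z)={2,4,5,6,7,8} D(X)={2,4,5,7,8} D(W)={1,2,3,4,5,6}: Z {2,4,5,6,7,8}->{2,4}; X {2,4,5,7,8}->{2,4}; W {1,2,3,4,5,6}->{4,6}
So after constraint 1: D(Z)={2,4}, size = 2

Answer: 2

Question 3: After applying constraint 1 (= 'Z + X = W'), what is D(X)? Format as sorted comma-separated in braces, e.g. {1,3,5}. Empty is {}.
Constraint 1 (Z + X = W) on D(Z)={2,4,5,6,7,8} D(X)={2,4,5,7,8} D(W)={1,2,3,4,5,6}: Z {2,4,5,6,7,8}->{2,4}; X {2,4,5,7,8}->{2,4}; W {1,2,3,4,5,6}->{4,6}
So after constraint 1: D(X) = {2,4}

Answer: {2,4}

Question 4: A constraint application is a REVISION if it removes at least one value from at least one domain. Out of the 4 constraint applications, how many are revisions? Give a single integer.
Answer: 3

Derivation:
Constraint 1 (Z + X = W) on D(Z)={2,4,5,6,7,8} D(X)={2,4,5,7,8} D(W)={1,2,3,4,5,6}: Z {2,4,5,6,7,8}->{2,4}; X {2,4,5,7,8}->{2,4}; W {1,2,3,4,5,6}->{4,6} => REVISION
Constraint 2 (W < Z) on D(W)={4,6} D(Z)={2,4}: W {4,6}->{}; Z {2,4}->{} => REVISION
Constraint 3 (Z != W) on D(Z)={} D(W)={}: no change => not a revision
Constraint 4 (U < X) on D(U)={2,3,5,6,7} D(X)={2,4}: U {2,3,5,6,7}->{2,3}; X {2,4}->{4} => REVISION
Total revisions = 3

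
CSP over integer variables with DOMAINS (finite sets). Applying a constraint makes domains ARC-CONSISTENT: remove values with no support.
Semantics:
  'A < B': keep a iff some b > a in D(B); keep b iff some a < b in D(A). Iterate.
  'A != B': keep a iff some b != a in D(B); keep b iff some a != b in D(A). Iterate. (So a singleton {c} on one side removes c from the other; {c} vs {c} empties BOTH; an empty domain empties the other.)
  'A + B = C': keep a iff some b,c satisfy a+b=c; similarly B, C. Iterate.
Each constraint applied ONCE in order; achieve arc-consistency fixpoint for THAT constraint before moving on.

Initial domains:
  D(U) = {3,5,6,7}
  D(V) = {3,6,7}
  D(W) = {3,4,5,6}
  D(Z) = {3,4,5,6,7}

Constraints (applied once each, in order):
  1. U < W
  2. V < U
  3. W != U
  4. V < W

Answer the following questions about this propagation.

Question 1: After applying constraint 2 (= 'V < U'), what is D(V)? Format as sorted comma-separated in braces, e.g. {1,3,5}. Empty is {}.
Answer: {3}

Derivation:
Constraint 1 (U < W) on D(U)={3,5,6,7} D(W)={3,4,5,6}: U {3,5,6,7}->{3,5}; W {3,4,5,6}->{4,5,6}
Constraint 2 (V < U) on D(V)={3,6,7} D(U)={3,5}: V {3,6,7}->{3}; U {3,5}->{5}
So after constraint 2: D(V) = {3}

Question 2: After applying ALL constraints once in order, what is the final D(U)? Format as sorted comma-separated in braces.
Answer: {5}

Derivation:
Constraint 1 (U < W) on D(U)={3,5,6,7} D(W)={3,4,5,6}: U {3,5,6,7}->{3,5}; W {3,4,5,6}->{4,5,6}
Constraint 2 (V < U) on D(V)={3,6,7} D(U)={3,5}: V {3,6,7}->{3}; U {3,5}->{5}
Constraint 3 (W != U) on D(W)={4,5,6} D(U)={5}: W {4,5,6}->{4,6}
Constraint 4 (V < W) on D(V)={3} D(W)={4,6}: no change
So after all 4 constraints: D(U) = {5}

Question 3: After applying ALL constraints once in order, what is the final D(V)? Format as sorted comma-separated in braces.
Answer: {3}

Derivation:
Constraint 1 (U < W) on D(U)={3,5,6,7} D(W)={3,4,5,6}: U {3,5,6,7}->{3,5}; W {3,4,5,6}->{4,5,6}
Constraint 2 (V < U) on D(V)={3,6,7} D(U)={3,5}: V {3,6,7}->{3}; U {3,5}->{5}
Constraint 3 (W != U) on D(W)={4,5,6} D(U)={5}: W {4,5,6}->{4,6}
Constraint 4 (V < W) on D(V)={3} D(W)={4,6}: no change
So after all 4 constraints: D(V) = {3}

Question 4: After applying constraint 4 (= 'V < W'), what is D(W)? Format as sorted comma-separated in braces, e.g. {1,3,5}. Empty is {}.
Constraint 1 (U < W) on D(U)={3,5,6,7} D(W)={3,4,5,6}: U {3,5,6,7}->{3,5}; W {3,4,5,6}->{4,5,6}
Constraint 2 (V < U) on D(V)={3,6,7} D(U)={3,5}: V {3,6,7}->{3}; U {3,5}->{5}
Constraint 3 (W != U) on D(W)={4,5,6} D(U)={5}: W {4,5,6}->{4,6}
Constraint 4 (V < W) on D(V)={3} D(W)={4,6}: no change
So after constraint 4: D(W) = {4,6}

Answer: {4,6}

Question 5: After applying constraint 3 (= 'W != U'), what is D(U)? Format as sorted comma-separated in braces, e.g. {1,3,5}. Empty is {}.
Answer: {5}

Derivation:
Constraint 1 (U < W) on D(U)={3,5,6,7} D(W)={3,4,5,6}: U {3,5,6,7}->{3,5}; W {3,4,5,6}->{4,5,6}
Constraint 2 (V < U) on D(V)={3,6,7} D(U)={3,5}: V {3,6,7}->{3}; U {3,5}->{5}
Constraint 3 (W != U) on D(W)={4,5,6} D(U)={5}: W {4,5,6}->{4,6}
So after constraint 3: D(U) = {5}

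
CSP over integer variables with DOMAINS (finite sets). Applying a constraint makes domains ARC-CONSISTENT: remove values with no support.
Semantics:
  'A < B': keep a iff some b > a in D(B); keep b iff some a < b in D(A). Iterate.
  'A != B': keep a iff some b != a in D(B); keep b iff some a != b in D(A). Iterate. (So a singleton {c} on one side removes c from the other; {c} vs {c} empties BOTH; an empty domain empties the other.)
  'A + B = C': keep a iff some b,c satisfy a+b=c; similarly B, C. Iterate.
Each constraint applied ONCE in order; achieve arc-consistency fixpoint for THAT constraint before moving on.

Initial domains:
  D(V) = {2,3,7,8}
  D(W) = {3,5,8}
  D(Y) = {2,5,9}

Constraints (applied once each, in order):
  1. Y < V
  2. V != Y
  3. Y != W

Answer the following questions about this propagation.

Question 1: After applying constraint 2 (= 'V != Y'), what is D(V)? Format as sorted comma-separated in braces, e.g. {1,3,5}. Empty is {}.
Constraint 1 (Y < V) on D(Y)={2,5,9} D(V)={2,3,7,8}: Y {2,5,9}->{2,5}; V {2,3,7,8}->{3,7,8}
Constraint 2 (V != Y) on D(V)={3,7,8} D(Y)={2,5}: no change
So after constraint 2: D(V) = {3,7,8}

Answer: {3,7,8}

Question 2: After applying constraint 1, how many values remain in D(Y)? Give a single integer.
Answer: 2

Derivation:
Constraint 1 (Y < V) on D(Y)={2,5,9} D(V)={2,3,7,8}: Y {2,5,9}->{2,5}; V {2,3,7,8}->{3,7,8}
So after constraint 1: D(Y)={2,5}, size = 2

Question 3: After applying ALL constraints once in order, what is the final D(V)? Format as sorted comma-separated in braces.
Answer: {3,7,8}

Derivation:
Constraint 1 (Y < V) on D(Y)={2,5,9} D(V)={2,3,7,8}: Y {2,5,9}->{2,5}; V {2,3,7,8}->{3,7,8}
Constraint 2 (V != Y) on D(V)={3,7,8} D(Y)={2,5}: no change
Constraint 3 (Y != W) on D(Y)={2,5} D(W)={3,5,8}: no change
So after all 3 constraints: D(V) = {3,7,8}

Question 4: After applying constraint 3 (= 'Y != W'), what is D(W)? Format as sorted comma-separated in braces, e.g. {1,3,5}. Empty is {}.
Answer: {3,5,8}

Derivation:
Constraint 1 (Y < V) on D(Y)={2,5,9} D(V)={2,3,7,8}: Y {2,5,9}->{2,5}; V {2,3,7,8}->{3,7,8}
Constraint 2 (V != Y) on D(V)={3,7,8} D(Y)={2,5}: no change
Constraint 3 (Y != W) on D(Y)={2,5} D(W)={3,5,8}: no change
So after constraint 3: D(W) = {3,5,8}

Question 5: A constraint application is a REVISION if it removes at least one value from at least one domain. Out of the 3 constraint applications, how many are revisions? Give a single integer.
Answer: 1

Derivation:
Constraint 1 (Y < V) on D(Y)={2,5,9} D(V)={2,3,7,8}: Y {2,5,9}->{2,5}; V {2,3,7,8}->{3,7,8} => REVISION
Constraint 2 (V != Y) on D(V)={3,7,8} D(Y)={2,5}: no change => not a revision
Constraint 3 (Y != W) on D(Y)={2,5} D(W)={3,5,8}: no change => not a revision
Total revisions = 1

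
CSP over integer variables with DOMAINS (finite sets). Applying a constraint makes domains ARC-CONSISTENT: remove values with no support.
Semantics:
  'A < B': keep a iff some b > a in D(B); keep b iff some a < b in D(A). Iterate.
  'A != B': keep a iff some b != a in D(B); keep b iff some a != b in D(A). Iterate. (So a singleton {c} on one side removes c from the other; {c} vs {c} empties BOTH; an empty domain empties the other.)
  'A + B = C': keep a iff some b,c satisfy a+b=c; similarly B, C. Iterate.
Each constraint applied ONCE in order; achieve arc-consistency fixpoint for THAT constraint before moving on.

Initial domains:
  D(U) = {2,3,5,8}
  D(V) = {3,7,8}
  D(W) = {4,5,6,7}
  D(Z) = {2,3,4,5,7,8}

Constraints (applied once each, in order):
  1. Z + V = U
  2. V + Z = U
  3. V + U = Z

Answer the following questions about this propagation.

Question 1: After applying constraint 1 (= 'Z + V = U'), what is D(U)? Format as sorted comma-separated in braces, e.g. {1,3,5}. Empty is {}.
Constraint 1 (Z + V = U) on D(Z)={2,3,4,5,7,8} D(V)={3,7,8} D(U)={2,3,5,8}: Z {2,3,4,5,7,8}->{2,5}; V {3,7,8}->{3}; U {2,3,5,8}->{5,8}
So after constraint 1: D(U) = {5,8}

Answer: {5,8}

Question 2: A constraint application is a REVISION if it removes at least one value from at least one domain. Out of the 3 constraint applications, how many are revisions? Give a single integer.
Answer: 2

Derivation:
Constraint 1 (Z + V = U) on D(Z)={2,3,4,5,7,8} D(V)={3,7,8} D(U)={2,3,5,8}: Z {2,3,4,5,7,8}->{2,5}; V {3,7,8}->{3}; U {2,3,5,8}->{5,8} => REVISION
Constraint 2 (V + Z = U) on D(V)={3} D(Z)={2,5} D(U)={5,8}: no change => not a revision
Constraint 3 (V + U = Z) on D(V)={3} D(U)={5,8} D(Z)={2,5}: V {3}->{}; U {5,8}->{}; Z {2,5}->{} => REVISION
Total revisions = 2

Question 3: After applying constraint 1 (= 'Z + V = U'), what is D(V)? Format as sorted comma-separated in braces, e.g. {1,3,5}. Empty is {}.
Answer: {3}

Derivation:
Constraint 1 (Z + V = U) on D(Z)={2,3,4,5,7,8} D(V)={3,7,8} D(U)={2,3,5,8}: Z {2,3,4,5,7,8}->{2,5}; V {3,7,8}->{3}; U {2,3,5,8}->{5,8}
So after constraint 1: D(V) = {3}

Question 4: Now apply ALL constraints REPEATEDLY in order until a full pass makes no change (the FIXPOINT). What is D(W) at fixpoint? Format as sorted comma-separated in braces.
pass 0 (initial): D(W)={4,5,6,7}
pass 1: U {2,3,5,8}->{}; V {3,7,8}->{}; Z {2,3,4,5,7,8}->{}
pass 2: no change
Fixpoint after 2 passes: D(W) = {4,5,6,7}

Answer: {4,5,6,7}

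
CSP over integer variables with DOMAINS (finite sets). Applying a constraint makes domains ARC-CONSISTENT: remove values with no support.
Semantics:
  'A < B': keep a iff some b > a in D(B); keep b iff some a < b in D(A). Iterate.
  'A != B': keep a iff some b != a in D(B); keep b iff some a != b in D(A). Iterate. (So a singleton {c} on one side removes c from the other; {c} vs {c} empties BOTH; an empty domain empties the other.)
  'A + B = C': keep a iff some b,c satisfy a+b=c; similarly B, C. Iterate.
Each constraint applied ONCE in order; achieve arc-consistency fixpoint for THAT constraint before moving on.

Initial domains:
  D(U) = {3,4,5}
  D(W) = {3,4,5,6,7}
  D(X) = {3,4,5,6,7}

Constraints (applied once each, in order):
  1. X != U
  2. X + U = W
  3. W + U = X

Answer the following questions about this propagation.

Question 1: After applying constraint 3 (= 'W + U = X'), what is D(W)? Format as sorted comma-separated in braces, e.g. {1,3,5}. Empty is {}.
Constraint 1 (X != U) on D(X)={3,4,5,6,7} D(U)={3,4,5}: no change
Constraint 2 (X + U = W) on D(X)={3,4,5,6,7} D(U)={3,4,5} D(W)={3,4,5,6,7}: X {3,4,5,6,7}->{3,4}; U {3,4,5}->{3,4}; W {3,4,5,6,7}->{6,7}
Constraint 3 (W + U = X) on D(W)={6,7} D(U)={3,4} D(X)={3,4}: W {6,7}->{}; U {3,4}->{}; X {3,4}->{}
So after constraint 3: D(W) = {}

Answer: {}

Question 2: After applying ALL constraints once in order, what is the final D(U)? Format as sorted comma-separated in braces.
Answer: {}

Derivation:
Constraint 1 (X != U) on D(X)={3,4,5,6,7} D(U)={3,4,5}: no change
Constraint 2 (X + U = W) on D(X)={3,4,5,6,7} D(U)={3,4,5} D(W)={3,4,5,6,7}: X {3,4,5,6,7}->{3,4}; U {3,4,5}->{3,4}; W {3,4,5,6,7}->{6,7}
Constraint 3 (W + U = X) on D(W)={6,7} D(U)={3,4} D(X)={3,4}: W {6,7}->{}; U {3,4}->{}; X {3,4}->{}
So after all 3 constraints: D(U) = {}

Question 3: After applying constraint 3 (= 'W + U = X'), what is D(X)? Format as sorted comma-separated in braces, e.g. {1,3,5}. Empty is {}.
Answer: {}

Derivation:
Constraint 1 (X != U) on D(X)={3,4,5,6,7} D(U)={3,4,5}: no change
Constraint 2 (X + U = W) on D(X)={3,4,5,6,7} D(U)={3,4,5} D(W)={3,4,5,6,7}: X {3,4,5,6,7}->{3,4}; U {3,4,5}->{3,4}; W {3,4,5,6,7}->{6,7}
Constraint 3 (W + U = X) on D(W)={6,7} D(U)={3,4} D(X)={3,4}: W {6,7}->{}; U {3,4}->{}; X {3,4}->{}
So after constraint 3: D(X) = {}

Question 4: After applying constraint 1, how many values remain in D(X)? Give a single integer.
Constraint 1 (X != U) on D(X)={3,4,5,6,7} D(U)={3,4,5}: no change
So after constraint 1: D(X)={3,4,5,6,7}, size = 5

Answer: 5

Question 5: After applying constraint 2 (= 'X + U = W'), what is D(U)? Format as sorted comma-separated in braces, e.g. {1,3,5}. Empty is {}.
Constraint 1 (X != U) on D(X)={3,4,5,6,7} D(U)={3,4,5}: no change
Constraint 2 (X + U = W) on D(X)={3,4,5,6,7} D(U)={3,4,5} D(W)={3,4,5,6,7}: X {3,4,5,6,7}->{3,4}; U {3,4,5}->{3,4}; W {3,4,5,6,7}->{6,7}
So after constraint 2: D(U) = {3,4}

Answer: {3,4}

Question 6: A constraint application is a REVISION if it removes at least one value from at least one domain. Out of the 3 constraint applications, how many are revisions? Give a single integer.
Answer: 2

Derivation:
Constraint 1 (X != U) on D(X)={3,4,5,6,7} D(U)={3,4,5}: no change => not a revision
Constraint 2 (X + U = W) on D(X)={3,4,5,6,7} D(U)={3,4,5} D(W)={3,4,5,6,7}: X {3,4,5,6,7}->{3,4}; U {3,4,5}->{3,4}; W {3,4,5,6,7}->{6,7} => REVISION
Constraint 3 (W + U = X) on D(W)={6,7} D(U)={3,4} D(X)={3,4}: W {6,7}->{}; U {3,4}->{}; X {3,4}->{} => REVISION
Total revisions = 2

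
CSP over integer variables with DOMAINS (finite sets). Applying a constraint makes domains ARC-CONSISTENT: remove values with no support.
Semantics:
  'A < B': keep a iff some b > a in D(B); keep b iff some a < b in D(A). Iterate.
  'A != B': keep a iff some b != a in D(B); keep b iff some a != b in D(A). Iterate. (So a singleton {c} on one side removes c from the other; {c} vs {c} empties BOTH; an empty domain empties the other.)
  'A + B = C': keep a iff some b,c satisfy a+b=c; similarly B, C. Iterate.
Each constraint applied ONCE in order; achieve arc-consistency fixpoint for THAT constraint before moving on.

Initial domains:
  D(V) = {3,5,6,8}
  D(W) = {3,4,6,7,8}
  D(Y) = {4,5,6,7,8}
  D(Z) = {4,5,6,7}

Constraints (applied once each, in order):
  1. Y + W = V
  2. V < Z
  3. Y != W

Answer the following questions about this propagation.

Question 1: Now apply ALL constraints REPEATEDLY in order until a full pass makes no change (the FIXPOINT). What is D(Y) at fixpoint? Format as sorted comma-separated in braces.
Answer: {}

Derivation:
pass 0 (initial): D(Y)={4,5,6,7,8}
pass 1: V {3,5,6,8}->{}; W {3,4,6,7,8}->{3,4}; Y {4,5,6,7,8}->{4,5}; Z {4,5,6,7}->{}
pass 2: W {3,4}->{}; Y {4,5}->{}
pass 3: no change
Fixpoint after 3 passes: D(Y) = {}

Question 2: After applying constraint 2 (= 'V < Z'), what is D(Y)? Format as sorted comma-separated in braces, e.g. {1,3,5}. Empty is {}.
Constraint 1 (Y + W = V) on D(Y)={4,5,6,7,8} D(W)={3,4,6,7,8} D(V)={3,5,6,8}: Y {4,5,6,7,8}->{4,5}; W {3,4,6,7,8}->{3,4}; V {3,5,6,8}->{8}
Constraint 2 (V < Z) on D(V)={8} D(Z)={4,5,6,7}: V {8}->{}; Z {4,5,6,7}->{}
So after constraint 2: D(Y) = {4,5}

Answer: {4,5}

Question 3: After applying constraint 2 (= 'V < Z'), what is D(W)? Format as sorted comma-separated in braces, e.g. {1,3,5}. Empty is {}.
Constraint 1 (Y + W = V) on D(Y)={4,5,6,7,8} D(W)={3,4,6,7,8} D(V)={3,5,6,8}: Y {4,5,6,7,8}->{4,5}; W {3,4,6,7,8}->{3,4}; V {3,5,6,8}->{8}
Constraint 2 (V < Z) on D(V)={8} D(Z)={4,5,6,7}: V {8}->{}; Z {4,5,6,7}->{}
So after constraint 2: D(W) = {3,4}

Answer: {3,4}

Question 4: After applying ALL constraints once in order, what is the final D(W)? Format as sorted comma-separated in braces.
Answer: {3,4}

Derivation:
Constraint 1 (Y + W = V) on D(Y)={4,5,6,7,8} D(W)={3,4,6,7,8} D(V)={3,5,6,8}: Y {4,5,6,7,8}->{4,5}; W {3,4,6,7,8}->{3,4}; V {3,5,6,8}->{8}
Constraint 2 (V < Z) on D(V)={8} D(Z)={4,5,6,7}: V {8}->{}; Z {4,5,6,7}->{}
Constraint 3 (Y != W) on D(Y)={4,5} D(W)={3,4}: no change
So after all 3 constraints: D(W) = {3,4}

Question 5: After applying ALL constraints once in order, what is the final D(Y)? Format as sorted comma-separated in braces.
Constraint 1 (Y + W = V) on D(Y)={4,5,6,7,8} D(W)={3,4,6,7,8} D(V)={3,5,6,8}: Y {4,5,6,7,8}->{4,5}; W {3,4,6,7,8}->{3,4}; V {3,5,6,8}->{8}
Constraint 2 (V < Z) on D(V)={8} D(Z)={4,5,6,7}: V {8}->{}; Z {4,5,6,7}->{}
Constraint 3 (Y != W) on D(Y)={4,5} D(W)={3,4}: no change
So after all 3 constraints: D(Y) = {4,5}

Answer: {4,5}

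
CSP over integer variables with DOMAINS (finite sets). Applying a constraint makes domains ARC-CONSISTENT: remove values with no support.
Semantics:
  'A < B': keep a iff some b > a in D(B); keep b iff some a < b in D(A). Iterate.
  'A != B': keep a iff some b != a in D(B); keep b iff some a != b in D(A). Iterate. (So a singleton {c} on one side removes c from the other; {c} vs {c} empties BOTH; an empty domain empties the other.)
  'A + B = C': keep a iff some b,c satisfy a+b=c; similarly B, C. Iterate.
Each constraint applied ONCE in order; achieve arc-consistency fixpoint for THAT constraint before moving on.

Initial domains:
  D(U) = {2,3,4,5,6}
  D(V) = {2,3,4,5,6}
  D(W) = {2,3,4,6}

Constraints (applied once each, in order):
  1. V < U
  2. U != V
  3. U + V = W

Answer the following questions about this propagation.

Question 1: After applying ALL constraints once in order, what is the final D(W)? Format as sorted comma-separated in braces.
Answer: {6}

Derivation:
Constraint 1 (V < U) on D(V)={2,3,4,5,6} D(U)={2,3,4,5,6}: V {2,3,4,5,6}->{2,3,4,5}; U {2,3,4,5,6}->{3,4,5,6}
Constraint 2 (U != V) on D(U)={3,4,5,6} D(V)={2,3,4,5}: no change
Constraint 3 (U + V = W) on D(U)={3,4,5,6} D(V)={2,3,4,5} D(W)={2,3,4,6}: U {3,4,5,6}->{3,4}; V {2,3,4,5}->{2,3}; W {2,3,4,6}->{6}
So after all 3 constraints: D(W) = {6}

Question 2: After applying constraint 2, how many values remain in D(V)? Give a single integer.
Answer: 4

Derivation:
Constraint 1 (V < U) on D(V)={2,3,4,5,6} D(U)={2,3,4,5,6}: V {2,3,4,5,6}->{2,3,4,5}; U {2,3,4,5,6}->{3,4,5,6}
Constraint 2 (U != V) on D(U)={3,4,5,6} D(V)={2,3,4,5}: no change
So after constraint 2: D(V)={2,3,4,5}, size = 4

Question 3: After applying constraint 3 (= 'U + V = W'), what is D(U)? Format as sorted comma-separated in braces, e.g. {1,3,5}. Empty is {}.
Constraint 1 (V < U) on D(V)={2,3,4,5,6} D(U)={2,3,4,5,6}: V {2,3,4,5,6}->{2,3,4,5}; U {2,3,4,5,6}->{3,4,5,6}
Constraint 2 (U != V) on D(U)={3,4,5,6} D(V)={2,3,4,5}: no change
Constraint 3 (U + V = W) on D(U)={3,4,5,6} D(V)={2,3,4,5} D(W)={2,3,4,6}: U {3,4,5,6}->{3,4}; V {2,3,4,5}->{2,3}; W {2,3,4,6}->{6}
So after constraint 3: D(U) = {3,4}

Answer: {3,4}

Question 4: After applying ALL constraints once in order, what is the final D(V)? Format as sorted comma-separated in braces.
Answer: {2,3}

Derivation:
Constraint 1 (V < U) on D(V)={2,3,4,5,6} D(U)={2,3,4,5,6}: V {2,3,4,5,6}->{2,3,4,5}; U {2,3,4,5,6}->{3,4,5,6}
Constraint 2 (U != V) on D(U)={3,4,5,6} D(V)={2,3,4,5}: no change
Constraint 3 (U + V = W) on D(U)={3,4,5,6} D(V)={2,3,4,5} D(W)={2,3,4,6}: U {3,4,5,6}->{3,4}; V {2,3,4,5}->{2,3}; W {2,3,4,6}->{6}
So after all 3 constraints: D(V) = {2,3}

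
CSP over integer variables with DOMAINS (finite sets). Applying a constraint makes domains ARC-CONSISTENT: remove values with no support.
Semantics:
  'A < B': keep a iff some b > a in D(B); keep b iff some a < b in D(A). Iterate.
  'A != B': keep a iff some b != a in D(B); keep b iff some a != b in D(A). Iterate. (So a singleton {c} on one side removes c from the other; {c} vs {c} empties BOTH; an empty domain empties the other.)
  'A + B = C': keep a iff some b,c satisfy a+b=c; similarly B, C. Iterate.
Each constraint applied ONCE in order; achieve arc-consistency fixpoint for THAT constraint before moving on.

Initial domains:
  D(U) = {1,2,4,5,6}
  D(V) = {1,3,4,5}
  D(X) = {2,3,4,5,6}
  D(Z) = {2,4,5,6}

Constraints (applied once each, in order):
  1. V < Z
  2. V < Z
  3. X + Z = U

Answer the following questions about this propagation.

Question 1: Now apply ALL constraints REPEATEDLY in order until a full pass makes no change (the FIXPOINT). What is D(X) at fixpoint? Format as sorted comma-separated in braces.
pass 0 (initial): D(X)={2,3,4,5,6}
pass 1: U {1,2,4,5,6}->{4,5,6}; X {2,3,4,5,6}->{2,3,4}; Z {2,4,5,6}->{2,4}
pass 2: V {1,3,4,5}->{1,3}
pass 3: no change
Fixpoint after 3 passes: D(X) = {2,3,4}

Answer: {2,3,4}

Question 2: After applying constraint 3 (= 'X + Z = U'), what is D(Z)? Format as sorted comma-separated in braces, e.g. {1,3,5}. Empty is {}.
Constraint 1 (V < Z) on D(V)={1,3,4,5} D(Z)={2,4,5,6}: no change
Constraint 2 (V < Z) on D(V)={1,3,4,5} D(Z)={2,4,5,6}: no change
Constraint 3 (X + Z = U) on D(X)={2,3,4,5,6} D(Z)={2,4,5,6} D(U)={1,2,4,5,6}: X {2,3,4,5,6}->{2,3,4}; Z {2,4,5,6}->{2,4}; U {1,2,4,5,6}->{4,5,6}
So after constraint 3: D(Z) = {2,4}

Answer: {2,4}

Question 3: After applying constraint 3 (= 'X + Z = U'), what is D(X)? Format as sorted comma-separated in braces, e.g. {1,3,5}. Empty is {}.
Constraint 1 (V < Z) on D(V)={1,3,4,5} D(Z)={2,4,5,6}: no change
Constraint 2 (V < Z) on D(V)={1,3,4,5} D(Z)={2,4,5,6}: no change
Constraint 3 (X + Z = U) on D(X)={2,3,4,5,6} D(Z)={2,4,5,6} D(U)={1,2,4,5,6}: X {2,3,4,5,6}->{2,3,4}; Z {2,4,5,6}->{2,4}; U {1,2,4,5,6}->{4,5,6}
So after constraint 3: D(X) = {2,3,4}

Answer: {2,3,4}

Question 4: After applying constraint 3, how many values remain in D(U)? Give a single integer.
Answer: 3

Derivation:
Constraint 1 (V < Z) on D(V)={1,3,4,5} D(Z)={2,4,5,6}: no change
Constraint 2 (V < Z) on D(V)={1,3,4,5} D(Z)={2,4,5,6}: no change
Constraint 3 (X + Z = U) on D(X)={2,3,4,5,6} D(Z)={2,4,5,6} D(U)={1,2,4,5,6}: X {2,3,4,5,6}->{2,3,4}; Z {2,4,5,6}->{2,4}; U {1,2,4,5,6}->{4,5,6}
So after constraint 3: D(U)={4,5,6}, size = 3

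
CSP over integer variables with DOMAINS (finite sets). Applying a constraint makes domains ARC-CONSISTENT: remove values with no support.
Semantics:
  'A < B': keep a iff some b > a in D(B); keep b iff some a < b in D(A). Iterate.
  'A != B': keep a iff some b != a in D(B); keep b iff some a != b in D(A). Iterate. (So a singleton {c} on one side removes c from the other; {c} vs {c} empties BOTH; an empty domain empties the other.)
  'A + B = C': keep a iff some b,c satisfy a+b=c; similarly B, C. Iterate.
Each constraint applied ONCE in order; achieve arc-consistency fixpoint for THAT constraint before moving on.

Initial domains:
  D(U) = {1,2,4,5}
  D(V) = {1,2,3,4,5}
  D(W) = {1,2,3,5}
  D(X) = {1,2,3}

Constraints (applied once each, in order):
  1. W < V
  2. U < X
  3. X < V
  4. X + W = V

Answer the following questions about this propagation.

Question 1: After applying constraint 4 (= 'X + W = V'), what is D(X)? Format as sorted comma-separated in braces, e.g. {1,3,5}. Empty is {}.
Constraint 1 (W < V) on D(W)={1,2,3,5} D(V)={1,2,3,4,5}: W {1,2,3,5}->{1,2,3}; V {1,2,3,4,5}->{2,3,4,5}
Constraint 2 (U < X) on D(U)={1,2,4,5} D(X)={1,2,3}: U {1,2,4,5}->{1,2}; X {1,2,3}->{2,3}
Constraint 3 (X < V) on D(X)={2,3} D(V)={2,3,4,5}: V {2,3,4,5}->{3,4,5}
Constraint 4 (X + W = V) on D(X)={2,3} D(W)={1,2,3} D(V)={3,4,5}: no change
So after constraint 4: D(X) = {2,3}

Answer: {2,3}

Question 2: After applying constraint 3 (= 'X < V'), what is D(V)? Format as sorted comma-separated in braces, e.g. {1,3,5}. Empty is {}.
Constraint 1 (W < V) on D(W)={1,2,3,5} D(V)={1,2,3,4,5}: W {1,2,3,5}->{1,2,3}; V {1,2,3,4,5}->{2,3,4,5}
Constraint 2 (U < X) on D(U)={1,2,4,5} D(X)={1,2,3}: U {1,2,4,5}->{1,2}; X {1,2,3}->{2,3}
Constraint 3 (X < V) on D(X)={2,3} D(V)={2,3,4,5}: V {2,3,4,5}->{3,4,5}
So after constraint 3: D(V) = {3,4,5}

Answer: {3,4,5}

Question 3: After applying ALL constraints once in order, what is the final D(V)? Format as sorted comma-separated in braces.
Answer: {3,4,5}

Derivation:
Constraint 1 (W < V) on D(W)={1,2,3,5} D(V)={1,2,3,4,5}: W {1,2,3,5}->{1,2,3}; V {1,2,3,4,5}->{2,3,4,5}
Constraint 2 (U < X) on D(U)={1,2,4,5} D(X)={1,2,3}: U {1,2,4,5}->{1,2}; X {1,2,3}->{2,3}
Constraint 3 (X < V) on D(X)={2,3} D(V)={2,3,4,5}: V {2,3,4,5}->{3,4,5}
Constraint 4 (X + W = V) on D(X)={2,3} D(W)={1,2,3} D(V)={3,4,5}: no change
So after all 4 constraints: D(V) = {3,4,5}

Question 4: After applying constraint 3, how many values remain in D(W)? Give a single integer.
Answer: 3

Derivation:
Constraint 1 (W < V) on D(W)={1,2,3,5} D(V)={1,2,3,4,5}: W {1,2,3,5}->{1,2,3}; V {1,2,3,4,5}->{2,3,4,5}
Constraint 2 (U < X) on D(U)={1,2,4,5} D(X)={1,2,3}: U {1,2,4,5}->{1,2}; X {1,2,3}->{2,3}
Constraint 3 (X < V) on D(X)={2,3} D(V)={2,3,4,5}: V {2,3,4,5}->{3,4,5}
So after constraint 3: D(W)={1,2,3}, size = 3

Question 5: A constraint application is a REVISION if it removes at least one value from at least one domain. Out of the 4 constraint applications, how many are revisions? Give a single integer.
Constraint 1 (W < V) on D(W)={1,2,3,5} D(V)={1,2,3,4,5}: W {1,2,3,5}->{1,2,3}; V {1,2,3,4,5}->{2,3,4,5} => REVISION
Constraint 2 (U < X) on D(U)={1,2,4,5} D(X)={1,2,3}: U {1,2,4,5}->{1,2}; X {1,2,3}->{2,3} => REVISION
Constraint 3 (X < V) on D(X)={2,3} D(V)={2,3,4,5}: V {2,3,4,5}->{3,4,5} => REVISION
Constraint 4 (X + W = V) on D(X)={2,3} D(W)={1,2,3} D(V)={3,4,5}: no change => not a revision
Total revisions = 3

Answer: 3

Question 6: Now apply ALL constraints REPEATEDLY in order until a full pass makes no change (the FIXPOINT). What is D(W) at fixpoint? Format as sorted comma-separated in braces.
pass 0 (initial): D(W)={1,2,3,5}
pass 1: U {1,2,4,5}->{1,2}; V {1,2,3,4,5}->{3,4,5}; W {1,2,3,5}->{1,2,3}; X {1,2,3}->{2,3}
pass 2: no change
Fixpoint after 2 passes: D(W) = {1,2,3}

Answer: {1,2,3}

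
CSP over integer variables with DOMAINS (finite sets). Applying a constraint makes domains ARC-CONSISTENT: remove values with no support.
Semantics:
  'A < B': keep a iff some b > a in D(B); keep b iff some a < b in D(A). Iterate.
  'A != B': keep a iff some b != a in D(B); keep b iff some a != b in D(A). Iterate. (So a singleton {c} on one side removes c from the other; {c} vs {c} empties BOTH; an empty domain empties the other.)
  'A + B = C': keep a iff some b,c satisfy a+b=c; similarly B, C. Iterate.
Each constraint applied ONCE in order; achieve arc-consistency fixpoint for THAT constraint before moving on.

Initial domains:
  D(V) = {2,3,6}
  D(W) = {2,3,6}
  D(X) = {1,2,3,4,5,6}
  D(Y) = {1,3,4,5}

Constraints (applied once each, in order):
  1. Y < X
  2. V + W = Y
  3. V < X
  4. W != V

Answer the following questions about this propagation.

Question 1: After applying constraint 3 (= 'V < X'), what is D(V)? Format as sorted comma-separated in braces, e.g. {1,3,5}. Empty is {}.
Constraint 1 (Y < X) on D(Y)={1,3,4,5} D(X)={1,2,3,4,5,6}: X {1,2,3,4,5,6}->{2,3,4,5,6}
Constraint 2 (V + W = Y) on D(V)={2,3,6} D(W)={2,3,6} D(Y)={1,3,4,5}: V {2,3,6}->{2,3}; W {2,3,6}->{2,3}; Y {1,3,4,5}->{4,5}
Constraint 3 (V < X) on D(V)={2,3} D(X)={2,3,4,5,6}: X {2,3,4,5,6}->{3,4,5,6}
So after constraint 3: D(V) = {2,3}

Answer: {2,3}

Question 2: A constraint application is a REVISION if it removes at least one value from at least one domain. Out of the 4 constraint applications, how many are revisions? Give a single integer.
Answer: 3

Derivation:
Constraint 1 (Y < X) on D(Y)={1,3,4,5} D(X)={1,2,3,4,5,6}: X {1,2,3,4,5,6}->{2,3,4,5,6} => REVISION
Constraint 2 (V + W = Y) on D(V)={2,3,6} D(W)={2,3,6} D(Y)={1,3,4,5}: V {2,3,6}->{2,3}; W {2,3,6}->{2,3}; Y {1,3,4,5}->{4,5} => REVISION
Constraint 3 (V < X) on D(V)={2,3} D(X)={2,3,4,5,6}: X {2,3,4,5,6}->{3,4,5,6} => REVISION
Constraint 4 (W != V) on D(W)={2,3} D(V)={2,3}: no change => not a revision
Total revisions = 3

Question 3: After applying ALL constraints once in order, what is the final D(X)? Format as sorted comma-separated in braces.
Constraint 1 (Y < X) on D(Y)={1,3,4,5} D(X)={1,2,3,4,5,6}: X {1,2,3,4,5,6}->{2,3,4,5,6}
Constraint 2 (V + W = Y) on D(V)={2,3,6} D(W)={2,3,6} D(Y)={1,3,4,5}: V {2,3,6}->{2,3}; W {2,3,6}->{2,3}; Y {1,3,4,5}->{4,5}
Constraint 3 (V < X) on D(V)={2,3} D(X)={2,3,4,5,6}: X {2,3,4,5,6}->{3,4,5,6}
Constraint 4 (W != V) on D(W)={2,3} D(V)={2,3}: no change
So after all 4 constraints: D(X) = {3,4,5,6}

Answer: {3,4,5,6}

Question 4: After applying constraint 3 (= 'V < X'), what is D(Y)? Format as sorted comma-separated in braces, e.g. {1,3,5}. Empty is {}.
Constraint 1 (Y < X) on D(Y)={1,3,4,5} D(X)={1,2,3,4,5,6}: X {1,2,3,4,5,6}->{2,3,4,5,6}
Constraint 2 (V + W = Y) on D(V)={2,3,6} D(W)={2,3,6} D(Y)={1,3,4,5}: V {2,3,6}->{2,3}; W {2,3,6}->{2,3}; Y {1,3,4,5}->{4,5}
Constraint 3 (V < X) on D(V)={2,3} D(X)={2,3,4,5,6}: X {2,3,4,5,6}->{3,4,5,6}
So after constraint 3: D(Y) = {4,5}

Answer: {4,5}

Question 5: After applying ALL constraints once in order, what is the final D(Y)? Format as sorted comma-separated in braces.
Constraint 1 (Y < X) on D(Y)={1,3,4,5} D(X)={1,2,3,4,5,6}: X {1,2,3,4,5,6}->{2,3,4,5,6}
Constraint 2 (V + W = Y) on D(V)={2,3,6} D(W)={2,3,6} D(Y)={1,3,4,5}: V {2,3,6}->{2,3}; W {2,3,6}->{2,3}; Y {1,3,4,5}->{4,5}
Constraint 3 (V < X) on D(V)={2,3} D(X)={2,3,4,5,6}: X {2,3,4,5,6}->{3,4,5,6}
Constraint 4 (W != V) on D(W)={2,3} D(V)={2,3}: no change
So after all 4 constraints: D(Y) = {4,5}

Answer: {4,5}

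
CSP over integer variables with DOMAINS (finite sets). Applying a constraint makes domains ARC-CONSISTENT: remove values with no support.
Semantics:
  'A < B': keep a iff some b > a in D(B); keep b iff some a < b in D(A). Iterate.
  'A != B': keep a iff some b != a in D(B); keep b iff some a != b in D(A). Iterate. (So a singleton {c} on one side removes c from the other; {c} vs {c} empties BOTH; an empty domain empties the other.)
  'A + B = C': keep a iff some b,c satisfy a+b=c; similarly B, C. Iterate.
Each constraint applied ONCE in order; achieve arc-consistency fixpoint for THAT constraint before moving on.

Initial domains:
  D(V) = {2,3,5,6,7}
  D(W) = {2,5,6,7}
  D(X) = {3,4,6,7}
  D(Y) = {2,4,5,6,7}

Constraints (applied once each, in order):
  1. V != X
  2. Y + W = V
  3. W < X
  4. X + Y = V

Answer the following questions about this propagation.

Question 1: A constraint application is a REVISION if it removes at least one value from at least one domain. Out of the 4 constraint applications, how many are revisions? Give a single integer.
Answer: 2

Derivation:
Constraint 1 (V != X) on D(V)={2,3,5,6,7} D(X)={3,4,6,7}: no change => not a revision
Constraint 2 (Y + W = V) on D(Y)={2,4,5,6,7} D(W)={2,5,6,7} D(V)={2,3,5,6,7}: Y {2,4,5,6,7}->{2,4,5}; W {2,5,6,7}->{2,5}; V {2,3,5,6,7}->{6,7} => REVISION
Constraint 3 (W < X) on D(W)={2,5} D(X)={3,4,6,7}: no change => not a revision
Constraint 4 (X + Y = V) on D(X)={3,4,6,7} D(Y)={2,4,5} D(V)={6,7}: X {3,4,6,7}->{3,4}; Y {2,4,5}->{2,4} => REVISION
Total revisions = 2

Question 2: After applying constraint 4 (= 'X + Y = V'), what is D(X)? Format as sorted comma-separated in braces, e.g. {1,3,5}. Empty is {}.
Constraint 1 (V != X) on D(V)={2,3,5,6,7} D(X)={3,4,6,7}: no change
Constraint 2 (Y + W = V) on D(Y)={2,4,5,6,7} D(W)={2,5,6,7} D(V)={2,3,5,6,7}: Y {2,4,5,6,7}->{2,4,5}; W {2,5,6,7}->{2,5}; V {2,3,5,6,7}->{6,7}
Constraint 3 (W < X) on D(W)={2,5} D(X)={3,4,6,7}: no change
Constraint 4 (X + Y = V) on D(X)={3,4,6,7} D(Y)={2,4,5} D(V)={6,7}: X {3,4,6,7}->{3,4}; Y {2,4,5}->{2,4}
So after constraint 4: D(X) = {3,4}

Answer: {3,4}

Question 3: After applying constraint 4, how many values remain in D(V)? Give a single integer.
Answer: 2

Derivation:
Constraint 1 (V != X) on D(V)={2,3,5,6,7} D(X)={3,4,6,7}: no change
Constraint 2 (Y + W = V) on D(Y)={2,4,5,6,7} D(W)={2,5,6,7} D(V)={2,3,5,6,7}: Y {2,4,5,6,7}->{2,4,5}; W {2,5,6,7}->{2,5}; V {2,3,5,6,7}->{6,7}
Constraint 3 (W < X) on D(W)={2,5} D(X)={3,4,6,7}: no change
Constraint 4 (X + Y = V) on D(X)={3,4,6,7} D(Y)={2,4,5} D(V)={6,7}: X {3,4,6,7}->{3,4}; Y {2,4,5}->{2,4}
So after constraint 4: D(V)={6,7}, size = 2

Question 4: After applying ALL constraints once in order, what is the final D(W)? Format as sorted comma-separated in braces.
Constraint 1 (V != X) on D(V)={2,3,5,6,7} D(X)={3,4,6,7}: no change
Constraint 2 (Y + W = V) on D(Y)={2,4,5,6,7} D(W)={2,5,6,7} D(V)={2,3,5,6,7}: Y {2,4,5,6,7}->{2,4,5}; W {2,5,6,7}->{2,5}; V {2,3,5,6,7}->{6,7}
Constraint 3 (W < X) on D(W)={2,5} D(X)={3,4,6,7}: no change
Constraint 4 (X + Y = V) on D(X)={3,4,6,7} D(Y)={2,4,5} D(V)={6,7}: X {3,4,6,7}->{3,4}; Y {2,4,5}->{2,4}
So after all 4 constraints: D(W) = {2,5}

Answer: {2,5}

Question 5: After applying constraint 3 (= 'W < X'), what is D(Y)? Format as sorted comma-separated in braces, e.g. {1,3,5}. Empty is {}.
Constraint 1 (V != X) on D(V)={2,3,5,6,7} D(X)={3,4,6,7}: no change
Constraint 2 (Y + W = V) on D(Y)={2,4,5,6,7} D(W)={2,5,6,7} D(V)={2,3,5,6,7}: Y {2,4,5,6,7}->{2,4,5}; W {2,5,6,7}->{2,5}; V {2,3,5,6,7}->{6,7}
Constraint 3 (W < X) on D(W)={2,5} D(X)={3,4,6,7}: no change
So after constraint 3: D(Y) = {2,4,5}

Answer: {2,4,5}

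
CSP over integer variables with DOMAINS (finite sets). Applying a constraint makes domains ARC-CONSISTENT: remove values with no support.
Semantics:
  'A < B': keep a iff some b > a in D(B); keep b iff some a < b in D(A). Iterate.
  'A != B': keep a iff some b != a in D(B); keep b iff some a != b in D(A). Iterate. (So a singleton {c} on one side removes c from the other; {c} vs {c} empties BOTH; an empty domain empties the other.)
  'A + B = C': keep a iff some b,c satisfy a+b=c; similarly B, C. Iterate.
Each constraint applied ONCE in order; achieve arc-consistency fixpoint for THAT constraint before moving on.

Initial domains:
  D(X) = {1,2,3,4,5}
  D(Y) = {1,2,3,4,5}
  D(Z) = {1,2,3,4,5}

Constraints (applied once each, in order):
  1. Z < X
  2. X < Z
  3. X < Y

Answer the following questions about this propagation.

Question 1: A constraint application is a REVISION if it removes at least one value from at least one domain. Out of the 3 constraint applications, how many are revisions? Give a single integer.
Answer: 3

Derivation:
Constraint 1 (Z < X) on D(Z)={1,2,3,4,5} D(X)={1,2,3,4,5}: Z {1,2,3,4,5}->{1,2,3,4}; X {1,2,3,4,5}->{2,3,4,5} => REVISION
Constraint 2 (X < Z) on D(X)={2,3,4,5} D(Z)={1,2,3,4}: X {2,3,4,5}->{2,3}; Z {1,2,3,4}->{3,4} => REVISION
Constraint 3 (X < Y) on D(X)={2,3} D(Y)={1,2,3,4,5}: Y {1,2,3,4,5}->{3,4,5} => REVISION
Total revisions = 3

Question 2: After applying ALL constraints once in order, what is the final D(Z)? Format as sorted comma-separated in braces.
Constraint 1 (Z < X) on D(Z)={1,2,3,4,5} D(X)={1,2,3,4,5}: Z {1,2,3,4,5}->{1,2,3,4}; X {1,2,3,4,5}->{2,3,4,5}
Constraint 2 (X < Z) on D(X)={2,3,4,5} D(Z)={1,2,3,4}: X {2,3,4,5}->{2,3}; Z {1,2,3,4}->{3,4}
Constraint 3 (X < Y) on D(X)={2,3} D(Y)={1,2,3,4,5}: Y {1,2,3,4,5}->{3,4,5}
So after all 3 constraints: D(Z) = {3,4}

Answer: {3,4}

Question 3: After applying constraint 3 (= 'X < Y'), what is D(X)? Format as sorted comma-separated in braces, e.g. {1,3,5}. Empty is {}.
Answer: {2,3}

Derivation:
Constraint 1 (Z < X) on D(Z)={1,2,3,4,5} D(X)={1,2,3,4,5}: Z {1,2,3,4,5}->{1,2,3,4}; X {1,2,3,4,5}->{2,3,4,5}
Constraint 2 (X < Z) on D(X)={2,3,4,5} D(Z)={1,2,3,4}: X {2,3,4,5}->{2,3}; Z {1,2,3,4}->{3,4}
Constraint 3 (X < Y) on D(X)={2,3} D(Y)={1,2,3,4,5}: Y {1,2,3,4,5}->{3,4,5}
So after constraint 3: D(X) = {2,3}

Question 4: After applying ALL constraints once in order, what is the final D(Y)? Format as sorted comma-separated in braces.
Answer: {3,4,5}

Derivation:
Constraint 1 (Z < X) on D(Z)={1,2,3,4,5} D(X)={1,2,3,4,5}: Z {1,2,3,4,5}->{1,2,3,4}; X {1,2,3,4,5}->{2,3,4,5}
Constraint 2 (X < Z) on D(X)={2,3,4,5} D(Z)={1,2,3,4}: X {2,3,4,5}->{2,3}; Z {1,2,3,4}->{3,4}
Constraint 3 (X < Y) on D(X)={2,3} D(Y)={1,2,3,4,5}: Y {1,2,3,4,5}->{3,4,5}
So after all 3 constraints: D(Y) = {3,4,5}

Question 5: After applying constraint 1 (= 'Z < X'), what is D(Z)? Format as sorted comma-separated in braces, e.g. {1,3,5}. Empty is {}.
Constraint 1 (Z < X) on D(Z)={1,2,3,4,5} D(X)={1,2,3,4,5}: Z {1,2,3,4,5}->{1,2,3,4}; X {1,2,3,4,5}->{2,3,4,5}
So after constraint 1: D(Z) = {1,2,3,4}

Answer: {1,2,3,4}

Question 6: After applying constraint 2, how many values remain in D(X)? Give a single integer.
Constraint 1 (Z < X) on D(Z)={1,2,3,4,5} D(X)={1,2,3,4,5}: Z {1,2,3,4,5}->{1,2,3,4}; X {1,2,3,4,5}->{2,3,4,5}
Constraint 2 (X < Z) on D(X)={2,3,4,5} D(Z)={1,2,3,4}: X {2,3,4,5}->{2,3}; Z {1,2,3,4}->{3,4}
So after constraint 2: D(X)={2,3}, size = 2

Answer: 2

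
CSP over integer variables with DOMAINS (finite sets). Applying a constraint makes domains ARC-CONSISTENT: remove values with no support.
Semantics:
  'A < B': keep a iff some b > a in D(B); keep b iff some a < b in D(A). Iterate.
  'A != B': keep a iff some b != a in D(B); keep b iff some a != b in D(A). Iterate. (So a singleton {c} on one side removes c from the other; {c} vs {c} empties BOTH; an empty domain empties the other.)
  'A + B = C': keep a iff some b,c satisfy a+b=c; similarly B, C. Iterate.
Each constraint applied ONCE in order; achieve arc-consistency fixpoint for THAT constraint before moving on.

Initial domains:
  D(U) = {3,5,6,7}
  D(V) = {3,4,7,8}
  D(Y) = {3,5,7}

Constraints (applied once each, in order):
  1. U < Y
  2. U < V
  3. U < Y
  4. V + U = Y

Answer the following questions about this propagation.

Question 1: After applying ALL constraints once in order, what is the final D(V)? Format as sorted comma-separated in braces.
Constraint 1 (U < Y) on D(U)={3,5,6,7} D(Y)={3,5,7}: U {3,5,6,7}->{3,5,6}; Y {3,5,7}->{5,7}
Constraint 2 (U < V) on D(U)={3,5,6} D(V)={3,4,7,8}: V {3,4,7,8}->{4,7,8}
Constraint 3 (U < Y) on D(U)={3,5,6} D(Y)={5,7}: no change
Constraint 4 (V + U = Y) on D(V)={4,7,8} D(U)={3,5,6} D(Y)={5,7}: V {4,7,8}->{4}; U {3,5,6}->{3}; Y {5,7}->{7}
So after all 4 constraints: D(V) = {4}

Answer: {4}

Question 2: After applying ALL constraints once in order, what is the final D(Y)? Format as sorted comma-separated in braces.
Constraint 1 (U < Y) on D(U)={3,5,6,7} D(Y)={3,5,7}: U {3,5,6,7}->{3,5,6}; Y {3,5,7}->{5,7}
Constraint 2 (U < V) on D(U)={3,5,6} D(V)={3,4,7,8}: V {3,4,7,8}->{4,7,8}
Constraint 3 (U < Y) on D(U)={3,5,6} D(Y)={5,7}: no change
Constraint 4 (V + U = Y) on D(V)={4,7,8} D(U)={3,5,6} D(Y)={5,7}: V {4,7,8}->{4}; U {3,5,6}->{3}; Y {5,7}->{7}
So after all 4 constraints: D(Y) = {7}

Answer: {7}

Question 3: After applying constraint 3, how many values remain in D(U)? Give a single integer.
Answer: 3

Derivation:
Constraint 1 (U < Y) on D(U)={3,5,6,7} D(Y)={3,5,7}: U {3,5,6,7}->{3,5,6}; Y {3,5,7}->{5,7}
Constraint 2 (U < V) on D(U)={3,5,6} D(V)={3,4,7,8}: V {3,4,7,8}->{4,7,8}
Constraint 3 (U < Y) on D(U)={3,5,6} D(Y)={5,7}: no change
So after constraint 3: D(U)={3,5,6}, size = 3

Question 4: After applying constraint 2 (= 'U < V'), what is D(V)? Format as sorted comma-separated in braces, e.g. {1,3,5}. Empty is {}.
Answer: {4,7,8}

Derivation:
Constraint 1 (U < Y) on D(U)={3,5,6,7} D(Y)={3,5,7}: U {3,5,6,7}->{3,5,6}; Y {3,5,7}->{5,7}
Constraint 2 (U < V) on D(U)={3,5,6} D(V)={3,4,7,8}: V {3,4,7,8}->{4,7,8}
So after constraint 2: D(V) = {4,7,8}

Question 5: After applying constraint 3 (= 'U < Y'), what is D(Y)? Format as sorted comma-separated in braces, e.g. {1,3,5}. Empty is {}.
Constraint 1 (U < Y) on D(U)={3,5,6,7} D(Y)={3,5,7}: U {3,5,6,7}->{3,5,6}; Y {3,5,7}->{5,7}
Constraint 2 (U < V) on D(U)={3,5,6} D(V)={3,4,7,8}: V {3,4,7,8}->{4,7,8}
Constraint 3 (U < Y) on D(U)={3,5,6} D(Y)={5,7}: no change
So after constraint 3: D(Y) = {5,7}

Answer: {5,7}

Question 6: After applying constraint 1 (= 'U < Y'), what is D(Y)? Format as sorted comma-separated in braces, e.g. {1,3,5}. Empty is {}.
Constraint 1 (U < Y) on D(U)={3,5,6,7} D(Y)={3,5,7}: U {3,5,6,7}->{3,5,6}; Y {3,5,7}->{5,7}
So after constraint 1: D(Y) = {5,7}

Answer: {5,7}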